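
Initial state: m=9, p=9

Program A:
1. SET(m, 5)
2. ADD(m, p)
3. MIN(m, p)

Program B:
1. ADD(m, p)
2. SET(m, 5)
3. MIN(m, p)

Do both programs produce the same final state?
No

Program A final state: m=9, p=9
Program B final state: m=5, p=9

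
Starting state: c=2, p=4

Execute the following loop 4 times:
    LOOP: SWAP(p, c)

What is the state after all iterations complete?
c=2, p=4

Iteration trace:
Start: c=2, p=4
After iteration 1: c=4, p=2
After iteration 2: c=2, p=4
After iteration 3: c=4, p=2
After iteration 4: c=2, p=4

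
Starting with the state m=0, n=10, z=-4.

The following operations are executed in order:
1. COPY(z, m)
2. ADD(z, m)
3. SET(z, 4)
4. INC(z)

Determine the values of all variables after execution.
{m: 0, n: 10, z: 5}

Step-by-step execution:
Initial: m=0, n=10, z=-4
After step 1 (COPY(z, m)): m=0, n=10, z=0
After step 2 (ADD(z, m)): m=0, n=10, z=0
After step 3 (SET(z, 4)): m=0, n=10, z=4
After step 4 (INC(z)): m=0, n=10, z=5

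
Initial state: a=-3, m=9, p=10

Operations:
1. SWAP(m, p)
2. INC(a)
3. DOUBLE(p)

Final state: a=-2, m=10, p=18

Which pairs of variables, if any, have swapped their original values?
None

Comparing initial and final values:
p: 10 → 18
a: -3 → -2
m: 9 → 10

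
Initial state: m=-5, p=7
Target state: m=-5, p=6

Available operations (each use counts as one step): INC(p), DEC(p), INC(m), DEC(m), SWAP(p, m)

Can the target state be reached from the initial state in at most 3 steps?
Yes

Path (1 step): DEC(p)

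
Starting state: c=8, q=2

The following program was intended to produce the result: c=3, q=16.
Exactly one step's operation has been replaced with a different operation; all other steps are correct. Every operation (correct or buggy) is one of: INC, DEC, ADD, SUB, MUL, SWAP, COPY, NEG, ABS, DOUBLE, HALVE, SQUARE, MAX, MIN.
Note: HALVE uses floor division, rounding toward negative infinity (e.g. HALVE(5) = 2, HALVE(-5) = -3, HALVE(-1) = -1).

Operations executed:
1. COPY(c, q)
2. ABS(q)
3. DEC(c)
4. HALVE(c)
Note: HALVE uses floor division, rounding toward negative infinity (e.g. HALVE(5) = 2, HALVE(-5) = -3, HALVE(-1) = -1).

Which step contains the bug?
Step 1

Trace with buggy code:
Initial: c=8, q=2
After step 1: c=2, q=2
After step 2: c=2, q=2
After step 3: c=1, q=2
After step 4: c=0, q=2
Actual final c=0, q=2 ≠ expected c=3, q=16.
Step 1 is the only position where a single-operation replacement can produce the expected result.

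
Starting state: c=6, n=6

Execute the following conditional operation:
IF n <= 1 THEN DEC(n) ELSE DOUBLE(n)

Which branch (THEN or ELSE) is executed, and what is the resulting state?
Branch: ELSE, Final state: c=6, n=12

Evaluating condition: n <= 1
n = 6
Condition is False, so ELSE branch executes
After DOUBLE(n): c=6, n=12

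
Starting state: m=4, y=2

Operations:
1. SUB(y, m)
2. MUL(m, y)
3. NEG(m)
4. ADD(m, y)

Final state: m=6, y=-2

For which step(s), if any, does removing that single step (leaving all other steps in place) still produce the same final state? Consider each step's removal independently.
None - removing any single step changes the final result

Testing removal of each single step:
Without step 1: final = m=-6, y=2 (different)
Without step 2: final = m=-6, y=-2 (different)
Without step 3: final = m=-10, y=-2 (different)
Without step 4: final = m=8, y=-2 (different)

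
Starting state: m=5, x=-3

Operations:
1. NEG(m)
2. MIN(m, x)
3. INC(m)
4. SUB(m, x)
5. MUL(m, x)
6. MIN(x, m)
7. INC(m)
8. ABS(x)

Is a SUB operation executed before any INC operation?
No

First SUB: step 4
First INC: step 3
Since 4 > 3, INC comes first.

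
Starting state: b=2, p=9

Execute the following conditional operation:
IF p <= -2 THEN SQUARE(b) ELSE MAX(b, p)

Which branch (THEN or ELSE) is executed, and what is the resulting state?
Branch: ELSE, Final state: b=9, p=9

Evaluating condition: p <= -2
p = 9
Condition is False, so ELSE branch executes
After MAX(b, p): b=9, p=9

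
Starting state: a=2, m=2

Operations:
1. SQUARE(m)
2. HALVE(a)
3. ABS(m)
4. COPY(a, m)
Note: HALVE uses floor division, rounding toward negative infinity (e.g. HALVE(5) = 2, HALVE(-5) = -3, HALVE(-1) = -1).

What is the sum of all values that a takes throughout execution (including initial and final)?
10

Values of a at each step:
Initial: a = 2
After step 1: a = 2
After step 2: a = 1
After step 3: a = 1
After step 4: a = 4
Sum = 2 + 2 + 1 + 1 + 4 = 10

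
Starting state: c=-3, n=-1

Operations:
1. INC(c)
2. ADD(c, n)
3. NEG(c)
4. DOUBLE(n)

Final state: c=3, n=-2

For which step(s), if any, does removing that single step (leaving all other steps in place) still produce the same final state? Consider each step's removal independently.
None - removing any single step changes the final result

Testing removal of each single step:
Without step 1: final = c=4, n=-2 (different)
Without step 2: final = c=2, n=-2 (different)
Without step 3: final = c=-3, n=-2 (different)
Without step 4: final = c=3, n=-1 (different)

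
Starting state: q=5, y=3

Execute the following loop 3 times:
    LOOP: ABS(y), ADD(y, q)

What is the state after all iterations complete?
q=5, y=18

Iteration trace:
Start: q=5, y=3
After iteration 1: q=5, y=8
After iteration 2: q=5, y=13
After iteration 3: q=5, y=18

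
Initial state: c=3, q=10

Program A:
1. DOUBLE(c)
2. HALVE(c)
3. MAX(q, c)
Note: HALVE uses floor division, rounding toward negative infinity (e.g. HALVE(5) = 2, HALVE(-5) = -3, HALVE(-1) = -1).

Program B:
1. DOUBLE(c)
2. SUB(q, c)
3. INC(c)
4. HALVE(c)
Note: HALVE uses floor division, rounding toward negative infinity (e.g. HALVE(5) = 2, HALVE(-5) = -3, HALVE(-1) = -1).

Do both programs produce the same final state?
No

Program A final state: c=3, q=10
Program B final state: c=3, q=4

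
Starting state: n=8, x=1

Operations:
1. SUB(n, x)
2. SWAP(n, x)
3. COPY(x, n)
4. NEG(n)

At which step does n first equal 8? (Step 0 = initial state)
Step 0

Tracing n:
Initial: n = 8 ← first occurrence
After step 1: n = 7
After step 2: n = 1
After step 3: n = 1
After step 4: n = -1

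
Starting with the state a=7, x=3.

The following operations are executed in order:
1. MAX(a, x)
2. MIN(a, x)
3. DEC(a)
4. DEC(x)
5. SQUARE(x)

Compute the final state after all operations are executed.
{a: 2, x: 4}

Step-by-step execution:
Initial: a=7, x=3
After step 1 (MAX(a, x)): a=7, x=3
After step 2 (MIN(a, x)): a=3, x=3
After step 3 (DEC(a)): a=2, x=3
After step 4 (DEC(x)): a=2, x=2
After step 5 (SQUARE(x)): a=2, x=4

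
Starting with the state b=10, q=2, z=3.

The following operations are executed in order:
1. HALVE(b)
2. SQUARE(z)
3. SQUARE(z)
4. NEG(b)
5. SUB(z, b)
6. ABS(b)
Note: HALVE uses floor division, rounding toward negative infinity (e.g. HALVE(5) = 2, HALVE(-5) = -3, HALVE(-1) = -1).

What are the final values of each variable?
{b: 5, q: 2, z: 86}

Step-by-step execution:
Initial: b=10, q=2, z=3
After step 1 (HALVE(b)): b=5, q=2, z=3
After step 2 (SQUARE(z)): b=5, q=2, z=9
After step 3 (SQUARE(z)): b=5, q=2, z=81
After step 4 (NEG(b)): b=-5, q=2, z=81
After step 5 (SUB(z, b)): b=-5, q=2, z=86
After step 6 (ABS(b)): b=5, q=2, z=86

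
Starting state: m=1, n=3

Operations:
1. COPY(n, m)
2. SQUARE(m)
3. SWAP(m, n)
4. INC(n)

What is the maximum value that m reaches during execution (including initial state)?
1

Values of m at each step:
Initial: m = 1 ← maximum
After step 1: m = 1
After step 2: m = 1
After step 3: m = 1
After step 4: m = 1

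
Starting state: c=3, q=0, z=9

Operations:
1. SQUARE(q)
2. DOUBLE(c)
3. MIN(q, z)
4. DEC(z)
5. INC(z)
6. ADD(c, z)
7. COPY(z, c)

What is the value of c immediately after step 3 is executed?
c = 6

Tracing c through execution:
Initial: c = 3
After step 1 (SQUARE(q)): c = 3
After step 2 (DOUBLE(c)): c = 6
After step 3 (MIN(q, z)): c = 6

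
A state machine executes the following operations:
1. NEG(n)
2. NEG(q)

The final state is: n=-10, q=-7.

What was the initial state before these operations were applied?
n=10, q=7

Working backwards:
Final state: n=-10, q=-7
Before step 2 (NEG(q)): n=-10, q=7
Before step 1 (NEG(n)): n=10, q=7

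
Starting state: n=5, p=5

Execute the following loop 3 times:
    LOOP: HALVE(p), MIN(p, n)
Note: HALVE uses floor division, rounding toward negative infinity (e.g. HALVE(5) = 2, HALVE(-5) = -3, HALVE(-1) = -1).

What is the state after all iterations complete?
n=5, p=0

Iteration trace:
Start: n=5, p=5
After iteration 1: n=5, p=2
After iteration 2: n=5, p=1
After iteration 3: n=5, p=0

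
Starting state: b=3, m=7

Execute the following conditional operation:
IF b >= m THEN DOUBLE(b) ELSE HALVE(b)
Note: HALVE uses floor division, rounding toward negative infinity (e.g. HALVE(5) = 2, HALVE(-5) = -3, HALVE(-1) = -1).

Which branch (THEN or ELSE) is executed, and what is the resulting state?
Branch: ELSE, Final state: b=1, m=7

Evaluating condition: b >= m
b = 3, m = 7
Condition is False, so ELSE branch executes
After HALVE(b): b=1, m=7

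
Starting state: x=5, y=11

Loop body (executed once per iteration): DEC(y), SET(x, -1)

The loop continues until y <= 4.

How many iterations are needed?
7

Tracing iterations:
Initial: x=5, y=11
After iteration 1: x=-1, y=10
After iteration 2: x=-1, y=9
After iteration 3: x=-1, y=8
After iteration 4: x=-1, y=7
After iteration 5: x=-1, y=6
After iteration 6: x=-1, y=5
After iteration 7: x=-1, y=4
y <= 4 now holds, so the loop exits after 7 iterations.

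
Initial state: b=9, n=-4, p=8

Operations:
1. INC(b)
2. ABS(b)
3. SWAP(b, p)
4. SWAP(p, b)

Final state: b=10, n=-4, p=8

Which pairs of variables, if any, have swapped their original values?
None

Comparing initial and final values:
p: 8 → 8
n: -4 → -4
b: 9 → 10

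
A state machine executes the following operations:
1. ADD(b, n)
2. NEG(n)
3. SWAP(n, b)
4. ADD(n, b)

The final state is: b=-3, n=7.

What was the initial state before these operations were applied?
b=7, n=3

Working backwards:
Final state: b=-3, n=7
Before step 4 (ADD(n, b)): b=-3, n=10
Before step 3 (SWAP(n, b)): b=10, n=-3
Before step 2 (NEG(n)): b=10, n=3
Before step 1 (ADD(b, n)): b=7, n=3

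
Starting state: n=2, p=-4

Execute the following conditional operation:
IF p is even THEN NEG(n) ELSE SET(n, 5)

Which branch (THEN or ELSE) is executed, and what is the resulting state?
Branch: THEN, Final state: n=-2, p=-4

Evaluating condition: p is even
Condition is True, so THEN branch executes
After NEG(n): n=-2, p=-4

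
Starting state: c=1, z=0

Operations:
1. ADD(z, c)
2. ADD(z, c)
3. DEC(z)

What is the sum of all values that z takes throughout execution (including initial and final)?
4

Values of z at each step:
Initial: z = 0
After step 1: z = 1
After step 2: z = 2
After step 3: z = 1
Sum = 0 + 1 + 2 + 1 = 4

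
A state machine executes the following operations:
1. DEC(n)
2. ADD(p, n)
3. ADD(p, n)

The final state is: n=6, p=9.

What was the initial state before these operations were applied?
n=7, p=-3

Working backwards:
Final state: n=6, p=9
Before step 3 (ADD(p, n)): n=6, p=3
Before step 2 (ADD(p, n)): n=6, p=-3
Before step 1 (DEC(n)): n=7, p=-3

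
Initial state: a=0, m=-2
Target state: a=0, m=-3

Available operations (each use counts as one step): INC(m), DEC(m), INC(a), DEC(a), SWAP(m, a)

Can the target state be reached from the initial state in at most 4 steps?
Yes

Path (1 step): DEC(m)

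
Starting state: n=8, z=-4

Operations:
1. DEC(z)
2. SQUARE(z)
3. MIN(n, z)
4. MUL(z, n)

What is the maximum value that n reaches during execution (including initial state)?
8

Values of n at each step:
Initial: n = 8 ← maximum
After step 1: n = 8
After step 2: n = 8
After step 3: n = 8
After step 4: n = 8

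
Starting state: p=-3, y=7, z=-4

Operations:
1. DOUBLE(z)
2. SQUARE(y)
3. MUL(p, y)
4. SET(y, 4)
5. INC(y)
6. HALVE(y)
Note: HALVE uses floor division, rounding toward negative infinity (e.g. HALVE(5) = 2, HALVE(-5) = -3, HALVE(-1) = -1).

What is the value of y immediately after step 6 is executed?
y = 2

Tracing y through execution:
Initial: y = 7
After step 1 (DOUBLE(z)): y = 7
After step 2 (SQUARE(y)): y = 49
After step 3 (MUL(p, y)): y = 49
After step 4 (SET(y, 4)): y = 4
After step 5 (INC(y)): y = 5
After step 6 (HALVE(y)): y = 2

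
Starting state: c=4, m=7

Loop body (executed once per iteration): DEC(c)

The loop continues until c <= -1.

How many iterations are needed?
5

Tracing iterations:
Initial: c=4, m=7
After iteration 1: c=3, m=7
After iteration 2: c=2, m=7
After iteration 3: c=1, m=7
After iteration 4: c=0, m=7
After iteration 5: c=-1, m=7
c <= -1 now holds, so the loop exits after 5 iterations.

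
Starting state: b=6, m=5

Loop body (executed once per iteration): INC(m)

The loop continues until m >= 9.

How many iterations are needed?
4

Tracing iterations:
Initial: b=6, m=5
After iteration 1: b=6, m=6
After iteration 2: b=6, m=7
After iteration 3: b=6, m=8
After iteration 4: b=6, m=9
m >= 9 now holds, so the loop exits after 4 iterations.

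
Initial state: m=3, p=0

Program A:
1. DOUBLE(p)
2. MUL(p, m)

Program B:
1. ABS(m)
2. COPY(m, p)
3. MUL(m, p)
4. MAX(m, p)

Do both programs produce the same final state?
No

Program A final state: m=3, p=0
Program B final state: m=0, p=0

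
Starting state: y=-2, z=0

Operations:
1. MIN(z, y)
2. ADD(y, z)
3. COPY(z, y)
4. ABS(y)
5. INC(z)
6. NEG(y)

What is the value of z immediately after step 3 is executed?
z = -4

Tracing z through execution:
Initial: z = 0
After step 1 (MIN(z, y)): z = -2
After step 2 (ADD(y, z)): z = -2
After step 3 (COPY(z, y)): z = -4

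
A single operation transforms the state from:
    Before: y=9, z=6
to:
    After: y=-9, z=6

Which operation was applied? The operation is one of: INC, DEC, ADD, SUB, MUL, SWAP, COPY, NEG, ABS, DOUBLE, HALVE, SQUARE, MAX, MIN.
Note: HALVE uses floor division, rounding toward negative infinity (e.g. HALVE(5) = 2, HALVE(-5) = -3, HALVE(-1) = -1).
NEG(y)

Analyzing the change:
Before: y=9, z=6
After: y=-9, z=6
Variable y changed from 9 to -9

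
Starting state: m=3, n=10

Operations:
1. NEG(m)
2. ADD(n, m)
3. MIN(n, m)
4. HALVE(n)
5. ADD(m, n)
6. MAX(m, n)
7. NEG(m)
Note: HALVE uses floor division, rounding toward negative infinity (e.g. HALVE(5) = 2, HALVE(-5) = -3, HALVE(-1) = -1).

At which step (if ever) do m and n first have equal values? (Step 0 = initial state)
Step 3

m and n first become equal after step 3.

Comparing values at each step:
Initial: m=3, n=10
After step 1: m=-3, n=10
After step 2: m=-3, n=7
After step 3: m=-3, n=-3 ← equal!
After step 4: m=-3, n=-2
After step 5: m=-5, n=-2
After step 6: m=-2, n=-2 ← equal!
After step 7: m=2, n=-2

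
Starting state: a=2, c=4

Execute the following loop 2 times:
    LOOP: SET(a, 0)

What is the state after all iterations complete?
a=0, c=4

Iteration trace:
Start: a=2, c=4
After iteration 1: a=0, c=4
After iteration 2: a=0, c=4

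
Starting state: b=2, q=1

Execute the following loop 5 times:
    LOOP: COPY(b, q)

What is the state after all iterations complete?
b=1, q=1

Iteration trace:
Start: b=2, q=1
After iteration 1: b=1, q=1
After iteration 2: b=1, q=1
After iteration 3: b=1, q=1
After iteration 4: b=1, q=1
After iteration 5: b=1, q=1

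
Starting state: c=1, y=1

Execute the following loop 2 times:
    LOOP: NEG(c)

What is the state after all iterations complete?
c=1, y=1

Iteration trace:
Start: c=1, y=1
After iteration 1: c=-1, y=1
After iteration 2: c=1, y=1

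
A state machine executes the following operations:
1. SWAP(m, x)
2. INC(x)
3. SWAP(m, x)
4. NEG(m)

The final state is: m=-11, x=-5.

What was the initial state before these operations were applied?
m=10, x=-5

Working backwards:
Final state: m=-11, x=-5
Before step 4 (NEG(m)): m=11, x=-5
Before step 3 (SWAP(m, x)): m=-5, x=11
Before step 2 (INC(x)): m=-5, x=10
Before step 1 (SWAP(m, x)): m=10, x=-5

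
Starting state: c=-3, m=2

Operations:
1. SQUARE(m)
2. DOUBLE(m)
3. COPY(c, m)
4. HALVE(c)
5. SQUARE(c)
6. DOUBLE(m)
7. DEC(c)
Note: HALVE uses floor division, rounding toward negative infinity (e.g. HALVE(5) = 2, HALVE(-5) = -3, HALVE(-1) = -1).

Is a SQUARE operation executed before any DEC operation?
Yes

First SQUARE: step 1
First DEC: step 7
Since 1 < 7, SQUARE comes first.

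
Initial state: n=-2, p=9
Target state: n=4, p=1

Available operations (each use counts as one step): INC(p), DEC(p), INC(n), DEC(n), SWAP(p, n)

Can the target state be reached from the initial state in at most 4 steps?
No

The target state cannot be reached within 4 steps.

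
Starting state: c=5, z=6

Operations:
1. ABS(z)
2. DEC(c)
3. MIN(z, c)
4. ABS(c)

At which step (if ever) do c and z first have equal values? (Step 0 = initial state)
Step 3

c and z first become equal after step 3.

Comparing values at each step:
Initial: c=5, z=6
After step 1: c=5, z=6
After step 2: c=4, z=6
After step 3: c=4, z=4 ← equal!
After step 4: c=4, z=4 ← equal!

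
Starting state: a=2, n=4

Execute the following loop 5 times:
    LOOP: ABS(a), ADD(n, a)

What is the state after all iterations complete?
a=2, n=14

Iteration trace:
Start: a=2, n=4
After iteration 1: a=2, n=6
After iteration 2: a=2, n=8
After iteration 3: a=2, n=10
After iteration 4: a=2, n=12
After iteration 5: a=2, n=14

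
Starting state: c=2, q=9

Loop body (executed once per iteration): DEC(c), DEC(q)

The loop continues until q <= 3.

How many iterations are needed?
6

Tracing iterations:
Initial: c=2, q=9
After iteration 1: c=1, q=8
After iteration 2: c=0, q=7
After iteration 3: c=-1, q=6
After iteration 4: c=-2, q=5
After iteration 5: c=-3, q=4
After iteration 6: c=-4, q=3
q <= 3 now holds, so the loop exits after 6 iterations.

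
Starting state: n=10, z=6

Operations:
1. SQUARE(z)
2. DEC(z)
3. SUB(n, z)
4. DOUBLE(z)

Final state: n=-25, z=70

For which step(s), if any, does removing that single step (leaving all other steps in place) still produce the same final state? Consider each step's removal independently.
None - removing any single step changes the final result

Testing removal of each single step:
Without step 1: final = n=5, z=10 (different)
Without step 2: final = n=-26, z=72 (different)
Without step 3: final = n=10, z=70 (different)
Without step 4: final = n=-25, z=35 (different)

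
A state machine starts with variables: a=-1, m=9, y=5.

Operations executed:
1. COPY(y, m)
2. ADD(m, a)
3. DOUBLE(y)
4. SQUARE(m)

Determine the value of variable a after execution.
a = -1

Tracing execution:
Step 1: COPY(y, m) → a = -1
Step 2: ADD(m, a) → a = -1
Step 3: DOUBLE(y) → a = -1
Step 4: SQUARE(m) → a = -1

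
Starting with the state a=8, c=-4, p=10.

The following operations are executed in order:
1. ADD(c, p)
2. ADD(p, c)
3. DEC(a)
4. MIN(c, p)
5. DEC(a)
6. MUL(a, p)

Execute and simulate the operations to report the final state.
{a: 96, c: 6, p: 16}

Step-by-step execution:
Initial: a=8, c=-4, p=10
After step 1 (ADD(c, p)): a=8, c=6, p=10
After step 2 (ADD(p, c)): a=8, c=6, p=16
After step 3 (DEC(a)): a=7, c=6, p=16
After step 4 (MIN(c, p)): a=7, c=6, p=16
After step 5 (DEC(a)): a=6, c=6, p=16
After step 6 (MUL(a, p)): a=96, c=6, p=16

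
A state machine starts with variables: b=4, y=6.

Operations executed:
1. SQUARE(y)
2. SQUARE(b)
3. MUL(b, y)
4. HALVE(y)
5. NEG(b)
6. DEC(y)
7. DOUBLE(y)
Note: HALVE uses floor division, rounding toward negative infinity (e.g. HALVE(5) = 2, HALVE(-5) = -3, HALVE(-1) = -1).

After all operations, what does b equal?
b = -576

Tracing execution:
Step 1: SQUARE(y) → b = 4
Step 2: SQUARE(b) → b = 16
Step 3: MUL(b, y) → b = 576
Step 4: HALVE(y) → b = 576
Step 5: NEG(b) → b = -576
Step 6: DEC(y) → b = -576
Step 7: DOUBLE(y) → b = -576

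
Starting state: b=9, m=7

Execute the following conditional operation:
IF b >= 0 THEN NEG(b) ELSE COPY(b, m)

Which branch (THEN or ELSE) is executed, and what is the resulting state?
Branch: THEN, Final state: b=-9, m=7

Evaluating condition: b >= 0
b = 9
Condition is True, so THEN branch executes
After NEG(b): b=-9, m=7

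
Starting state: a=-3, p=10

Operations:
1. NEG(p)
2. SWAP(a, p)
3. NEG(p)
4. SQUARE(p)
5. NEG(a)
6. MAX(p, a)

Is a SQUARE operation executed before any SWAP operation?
No

First SQUARE: step 4
First SWAP: step 2
Since 4 > 2, SWAP comes first.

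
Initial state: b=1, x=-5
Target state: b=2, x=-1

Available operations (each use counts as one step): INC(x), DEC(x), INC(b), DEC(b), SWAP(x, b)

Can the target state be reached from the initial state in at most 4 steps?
No

The target state cannot be reached within 4 steps.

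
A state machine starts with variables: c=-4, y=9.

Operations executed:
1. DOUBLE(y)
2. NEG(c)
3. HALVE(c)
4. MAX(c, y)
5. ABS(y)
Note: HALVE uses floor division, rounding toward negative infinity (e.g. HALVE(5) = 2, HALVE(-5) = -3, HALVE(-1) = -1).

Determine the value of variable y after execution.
y = 18

Tracing execution:
Step 1: DOUBLE(y) → y = 18
Step 2: NEG(c) → y = 18
Step 3: HALVE(c) → y = 18
Step 4: MAX(c, y) → y = 18
Step 5: ABS(y) → y = 18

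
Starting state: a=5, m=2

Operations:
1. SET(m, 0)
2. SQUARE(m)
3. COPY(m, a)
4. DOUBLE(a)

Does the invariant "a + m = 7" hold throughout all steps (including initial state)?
No, violated after step 1

The invariant is violated after step 1.

State at each step:
Initial: a=5, m=2
After step 1: a=5, m=0
After step 2: a=5, m=0
After step 3: a=5, m=5
After step 4: a=10, m=5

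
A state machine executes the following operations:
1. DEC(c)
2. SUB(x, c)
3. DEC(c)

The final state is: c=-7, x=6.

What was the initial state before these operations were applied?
c=-5, x=0

Working backwards:
Final state: c=-7, x=6
Before step 3 (DEC(c)): c=-6, x=6
Before step 2 (SUB(x, c)): c=-6, x=0
Before step 1 (DEC(c)): c=-5, x=0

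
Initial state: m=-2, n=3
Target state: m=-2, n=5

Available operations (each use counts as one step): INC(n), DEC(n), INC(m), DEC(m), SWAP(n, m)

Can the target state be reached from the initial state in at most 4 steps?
Yes

Path (2 steps): INC(n) → INC(n)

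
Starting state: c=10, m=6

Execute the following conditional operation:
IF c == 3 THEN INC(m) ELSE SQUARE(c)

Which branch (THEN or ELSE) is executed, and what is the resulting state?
Branch: ELSE, Final state: c=100, m=6

Evaluating condition: c == 3
c = 10
Condition is False, so ELSE branch executes
After SQUARE(c): c=100, m=6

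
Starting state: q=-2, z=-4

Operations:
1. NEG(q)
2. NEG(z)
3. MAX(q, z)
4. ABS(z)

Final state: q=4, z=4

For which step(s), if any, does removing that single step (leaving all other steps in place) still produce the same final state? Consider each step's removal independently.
Step(s) 1, 4

Testing removal of each single step:
Without step 1: final = q=4, z=4 (same)
Without step 2: final = q=2, z=4 (different)
Without step 3: final = q=2, z=4 (different)
Without step 4: final = q=4, z=4 (same)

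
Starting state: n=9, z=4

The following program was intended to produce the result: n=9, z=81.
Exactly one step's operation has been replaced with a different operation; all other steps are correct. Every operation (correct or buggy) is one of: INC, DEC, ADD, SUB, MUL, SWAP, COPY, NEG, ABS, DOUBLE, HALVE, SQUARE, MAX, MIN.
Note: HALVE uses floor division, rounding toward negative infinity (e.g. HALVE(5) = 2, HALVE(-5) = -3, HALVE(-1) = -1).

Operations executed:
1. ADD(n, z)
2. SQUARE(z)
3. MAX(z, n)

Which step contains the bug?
Step 1

Trace with buggy code:
Initial: n=9, z=4
After step 1: n=13, z=4
After step 2: n=13, z=16
After step 3: n=13, z=16
Actual final n=13, z=16 ≠ expected n=9, z=81.
Step 1 is the only position where a single-operation replacement can produce the expected result.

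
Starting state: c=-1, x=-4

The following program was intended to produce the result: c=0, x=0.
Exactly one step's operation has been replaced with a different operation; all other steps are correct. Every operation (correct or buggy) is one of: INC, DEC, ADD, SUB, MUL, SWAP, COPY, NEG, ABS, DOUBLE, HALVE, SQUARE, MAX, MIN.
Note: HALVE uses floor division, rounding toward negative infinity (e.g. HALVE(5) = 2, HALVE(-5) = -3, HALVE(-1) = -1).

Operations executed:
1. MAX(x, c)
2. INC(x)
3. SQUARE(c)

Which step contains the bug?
Step 3

Trace with buggy code:
Initial: c=-1, x=-4
After step 1: c=-1, x=-1
After step 2: c=-1, x=0
After step 3: c=1, x=0
Actual final c=1, x=0 ≠ expected c=0, x=0.
Step 3 is the only position where a single-operation replacement can produce the expected result.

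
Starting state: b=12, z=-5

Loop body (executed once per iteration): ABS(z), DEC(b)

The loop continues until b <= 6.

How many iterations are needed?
6

Tracing iterations:
Initial: b=12, z=-5
After iteration 1: b=11, z=5
After iteration 2: b=10, z=5
After iteration 3: b=9, z=5
After iteration 4: b=8, z=5
After iteration 5: b=7, z=5
After iteration 6: b=6, z=5
b <= 6 now holds, so the loop exits after 6 iterations.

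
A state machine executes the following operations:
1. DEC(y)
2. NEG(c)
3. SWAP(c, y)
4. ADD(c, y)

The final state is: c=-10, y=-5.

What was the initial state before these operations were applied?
c=5, y=-4

Working backwards:
Final state: c=-10, y=-5
Before step 4 (ADD(c, y)): c=-5, y=-5
Before step 3 (SWAP(c, y)): c=-5, y=-5
Before step 2 (NEG(c)): c=5, y=-5
Before step 1 (DEC(y)): c=5, y=-4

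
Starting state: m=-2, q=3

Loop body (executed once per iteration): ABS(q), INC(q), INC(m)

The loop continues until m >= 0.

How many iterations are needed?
2

Tracing iterations:
Initial: m=-2, q=3
After iteration 1: m=-1, q=4
After iteration 2: m=0, q=5
m >= 0 now holds, so the loop exits after 2 iterations.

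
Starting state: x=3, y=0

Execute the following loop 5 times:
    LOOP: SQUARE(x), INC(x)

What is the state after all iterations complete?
x=10832813969448026, y=0

Iteration trace:
Start: x=3, y=0
After iteration 1: x=10, y=0
After iteration 2: x=101, y=0
After iteration 3: x=10202, y=0
After iteration 4: x=104080805, y=0
After iteration 5: x=10832813969448026, y=0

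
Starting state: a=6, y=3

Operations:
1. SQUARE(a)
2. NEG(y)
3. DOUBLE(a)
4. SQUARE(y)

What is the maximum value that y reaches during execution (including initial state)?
9

Values of y at each step:
Initial: y = 3
After step 1: y = 3
After step 2: y = -3
After step 3: y = -3
After step 4: y = 9 ← maximum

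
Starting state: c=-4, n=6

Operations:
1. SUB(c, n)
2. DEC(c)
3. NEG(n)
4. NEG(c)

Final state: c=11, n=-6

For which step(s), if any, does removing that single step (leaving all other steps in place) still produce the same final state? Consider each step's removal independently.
None - removing any single step changes the final result

Testing removal of each single step:
Without step 1: final = c=5, n=-6 (different)
Without step 2: final = c=10, n=-6 (different)
Without step 3: final = c=11, n=6 (different)
Without step 4: final = c=-11, n=-6 (different)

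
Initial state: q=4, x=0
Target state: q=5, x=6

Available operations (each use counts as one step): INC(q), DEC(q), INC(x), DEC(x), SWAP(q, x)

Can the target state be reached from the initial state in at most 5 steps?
No

The target state cannot be reached within 5 steps.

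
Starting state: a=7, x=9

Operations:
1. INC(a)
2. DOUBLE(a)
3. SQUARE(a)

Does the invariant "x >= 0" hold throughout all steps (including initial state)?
Yes

The invariant holds at every step.

State at each step:
Initial: a=7, x=9
After step 1: a=8, x=9
After step 2: a=16, x=9
After step 3: a=256, x=9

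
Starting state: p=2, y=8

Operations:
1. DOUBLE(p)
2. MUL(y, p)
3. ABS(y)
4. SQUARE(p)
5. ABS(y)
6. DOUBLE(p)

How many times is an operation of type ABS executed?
2

Counting ABS operations:
Step 3: ABS(y) ← ABS
Step 5: ABS(y) ← ABS
Total: 2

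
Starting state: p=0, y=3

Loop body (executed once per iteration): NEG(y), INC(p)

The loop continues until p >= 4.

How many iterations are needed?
4

Tracing iterations:
Initial: p=0, y=3
After iteration 1: p=1, y=-3
After iteration 2: p=2, y=3
After iteration 3: p=3, y=-3
After iteration 4: p=4, y=3
p >= 4 now holds, so the loop exits after 4 iterations.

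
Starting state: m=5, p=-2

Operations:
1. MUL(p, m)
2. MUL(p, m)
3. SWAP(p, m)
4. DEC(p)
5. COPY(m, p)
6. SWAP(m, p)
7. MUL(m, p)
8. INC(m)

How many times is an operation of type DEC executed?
1

Counting DEC operations:
Step 4: DEC(p) ← DEC
Total: 1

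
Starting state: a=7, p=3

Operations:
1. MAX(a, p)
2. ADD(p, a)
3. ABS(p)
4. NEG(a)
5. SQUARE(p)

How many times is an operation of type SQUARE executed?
1

Counting SQUARE operations:
Step 5: SQUARE(p) ← SQUARE
Total: 1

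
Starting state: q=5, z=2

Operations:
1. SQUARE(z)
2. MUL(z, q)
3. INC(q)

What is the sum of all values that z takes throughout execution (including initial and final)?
46

Values of z at each step:
Initial: z = 2
After step 1: z = 4
After step 2: z = 20
After step 3: z = 20
Sum = 2 + 4 + 20 + 20 = 46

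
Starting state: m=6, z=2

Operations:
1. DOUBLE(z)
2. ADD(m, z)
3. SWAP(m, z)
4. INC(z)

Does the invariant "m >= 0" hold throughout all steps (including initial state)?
Yes

The invariant holds at every step.

State at each step:
Initial: m=6, z=2
After step 1: m=6, z=4
After step 2: m=10, z=4
After step 3: m=4, z=10
After step 4: m=4, z=11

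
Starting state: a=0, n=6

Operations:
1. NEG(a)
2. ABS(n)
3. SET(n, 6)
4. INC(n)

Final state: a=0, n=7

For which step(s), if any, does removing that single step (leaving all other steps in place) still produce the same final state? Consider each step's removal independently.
Step(s) 1, 2, 3

Testing removal of each single step:
Without step 1: final = a=0, n=7 (same)
Without step 2: final = a=0, n=7 (same)
Without step 3: final = a=0, n=7 (same)
Without step 4: final = a=0, n=6 (different)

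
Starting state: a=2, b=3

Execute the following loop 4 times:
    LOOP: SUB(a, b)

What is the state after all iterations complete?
a=-10, b=3

Iteration trace:
Start: a=2, b=3
After iteration 1: a=-1, b=3
After iteration 2: a=-4, b=3
After iteration 3: a=-7, b=3
After iteration 4: a=-10, b=3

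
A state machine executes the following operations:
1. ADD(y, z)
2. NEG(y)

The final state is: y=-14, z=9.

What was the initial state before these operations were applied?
y=5, z=9

Working backwards:
Final state: y=-14, z=9
Before step 2 (NEG(y)): y=14, z=9
Before step 1 (ADD(y, z)): y=5, z=9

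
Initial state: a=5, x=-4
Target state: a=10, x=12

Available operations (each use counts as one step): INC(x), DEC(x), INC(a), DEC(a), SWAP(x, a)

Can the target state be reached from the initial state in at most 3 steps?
No

The target state cannot be reached within 3 steps.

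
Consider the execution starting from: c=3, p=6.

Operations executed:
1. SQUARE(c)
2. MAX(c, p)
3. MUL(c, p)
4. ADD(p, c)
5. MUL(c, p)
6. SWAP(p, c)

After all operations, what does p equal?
p = 3240

Tracing execution:
Step 1: SQUARE(c) → p = 6
Step 2: MAX(c, p) → p = 6
Step 3: MUL(c, p) → p = 6
Step 4: ADD(p, c) → p = 60
Step 5: MUL(c, p) → p = 60
Step 6: SWAP(p, c) → p = 3240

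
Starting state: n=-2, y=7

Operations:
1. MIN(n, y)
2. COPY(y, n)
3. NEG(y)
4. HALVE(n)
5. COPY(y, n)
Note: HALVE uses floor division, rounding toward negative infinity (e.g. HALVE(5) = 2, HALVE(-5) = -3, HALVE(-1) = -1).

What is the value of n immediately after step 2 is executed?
n = -2

Tracing n through execution:
Initial: n = -2
After step 1 (MIN(n, y)): n = -2
After step 2 (COPY(y, n)): n = -2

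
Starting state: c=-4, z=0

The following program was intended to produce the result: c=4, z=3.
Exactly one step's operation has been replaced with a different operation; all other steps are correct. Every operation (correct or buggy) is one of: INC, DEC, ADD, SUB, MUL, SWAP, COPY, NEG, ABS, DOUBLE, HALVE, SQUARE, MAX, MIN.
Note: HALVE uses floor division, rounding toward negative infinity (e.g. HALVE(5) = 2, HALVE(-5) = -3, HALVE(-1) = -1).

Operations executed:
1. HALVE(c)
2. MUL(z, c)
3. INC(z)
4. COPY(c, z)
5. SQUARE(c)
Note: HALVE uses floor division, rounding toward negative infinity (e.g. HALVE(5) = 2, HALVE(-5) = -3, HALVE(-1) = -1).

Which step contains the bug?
Step 4

Trace with buggy code:
Initial: c=-4, z=0
After step 1: c=-2, z=0
After step 2: c=-2, z=0
After step 3: c=-2, z=1
After step 4: c=1, z=1
After step 5: c=1, z=1
Actual final c=1, z=1 ≠ expected c=4, z=3.
Step 4 is the only position where a single-operation replacement can produce the expected result.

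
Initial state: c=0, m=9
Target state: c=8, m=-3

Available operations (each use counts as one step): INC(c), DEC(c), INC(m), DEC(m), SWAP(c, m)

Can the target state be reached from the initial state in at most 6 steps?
Yes

Path (5 steps): DEC(c) → DEC(c) → DEC(c) → DEC(m) → SWAP(c, m)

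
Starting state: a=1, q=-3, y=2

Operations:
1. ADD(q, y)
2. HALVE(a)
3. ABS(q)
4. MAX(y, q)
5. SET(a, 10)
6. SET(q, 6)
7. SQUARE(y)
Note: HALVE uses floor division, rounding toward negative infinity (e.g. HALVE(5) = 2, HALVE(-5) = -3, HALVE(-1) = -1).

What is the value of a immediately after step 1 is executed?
a = 1

Tracing a through execution:
Initial: a = 1
After step 1 (ADD(q, y)): a = 1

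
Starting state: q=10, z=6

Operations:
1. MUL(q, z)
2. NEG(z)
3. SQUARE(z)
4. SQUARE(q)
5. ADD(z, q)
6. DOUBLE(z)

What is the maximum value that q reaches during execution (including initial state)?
3600

Values of q at each step:
Initial: q = 10
After step 1: q = 60
After step 2: q = 60
After step 3: q = 60
After step 4: q = 3600 ← maximum
After step 5: q = 3600
After step 6: q = 3600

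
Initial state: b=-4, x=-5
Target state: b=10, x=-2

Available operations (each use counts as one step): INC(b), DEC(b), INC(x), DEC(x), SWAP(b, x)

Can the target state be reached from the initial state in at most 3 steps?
No

The target state cannot be reached within 3 steps.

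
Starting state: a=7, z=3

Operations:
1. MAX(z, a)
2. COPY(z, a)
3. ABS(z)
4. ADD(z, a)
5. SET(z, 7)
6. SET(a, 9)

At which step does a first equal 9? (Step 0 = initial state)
Step 6

Tracing a:
Initial: a = 7
After step 1: a = 7
After step 2: a = 7
After step 3: a = 7
After step 4: a = 7
After step 5: a = 7
After step 6: a = 9 ← first occurrence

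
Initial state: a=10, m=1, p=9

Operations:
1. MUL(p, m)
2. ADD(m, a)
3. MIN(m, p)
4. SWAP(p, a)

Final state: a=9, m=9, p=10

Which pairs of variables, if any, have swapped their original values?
(a, p)

Comparing initial and final values:
a: 10 → 9
p: 9 → 10
m: 1 → 9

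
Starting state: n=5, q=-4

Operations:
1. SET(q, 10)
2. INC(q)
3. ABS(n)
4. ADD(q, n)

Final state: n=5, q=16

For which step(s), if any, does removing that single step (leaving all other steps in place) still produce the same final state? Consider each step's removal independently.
Step(s) 3

Testing removal of each single step:
Without step 1: final = n=5, q=2 (different)
Without step 2: final = n=5, q=15 (different)
Without step 3: final = n=5, q=16 (same)
Without step 4: final = n=5, q=11 (different)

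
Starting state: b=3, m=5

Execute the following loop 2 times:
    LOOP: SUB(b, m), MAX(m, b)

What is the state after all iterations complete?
b=-7, m=5

Iteration trace:
Start: b=3, m=5
After iteration 1: b=-2, m=5
After iteration 2: b=-7, m=5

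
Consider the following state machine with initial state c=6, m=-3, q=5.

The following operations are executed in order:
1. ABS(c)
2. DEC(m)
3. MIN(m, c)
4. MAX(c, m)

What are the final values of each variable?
{c: 6, m: -4, q: 5}

Step-by-step execution:
Initial: c=6, m=-3, q=5
After step 1 (ABS(c)): c=6, m=-3, q=5
After step 2 (DEC(m)): c=6, m=-4, q=5
After step 3 (MIN(m, c)): c=6, m=-4, q=5
After step 4 (MAX(c, m)): c=6, m=-4, q=5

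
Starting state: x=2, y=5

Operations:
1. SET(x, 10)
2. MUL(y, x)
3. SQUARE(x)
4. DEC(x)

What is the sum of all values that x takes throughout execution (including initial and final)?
221

Values of x at each step:
Initial: x = 2
After step 1: x = 10
After step 2: x = 10
After step 3: x = 100
After step 4: x = 99
Sum = 2 + 10 + 10 + 100 + 99 = 221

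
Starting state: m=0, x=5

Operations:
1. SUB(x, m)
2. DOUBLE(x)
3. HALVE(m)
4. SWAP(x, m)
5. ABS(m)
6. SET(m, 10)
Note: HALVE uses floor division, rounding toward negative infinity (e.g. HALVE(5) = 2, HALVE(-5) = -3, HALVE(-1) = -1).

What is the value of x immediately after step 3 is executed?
x = 10

Tracing x through execution:
Initial: x = 5
After step 1 (SUB(x, m)): x = 5
After step 2 (DOUBLE(x)): x = 10
After step 3 (HALVE(m)): x = 10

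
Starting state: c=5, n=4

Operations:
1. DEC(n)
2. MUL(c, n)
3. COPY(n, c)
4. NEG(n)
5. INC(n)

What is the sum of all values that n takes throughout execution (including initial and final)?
-4

Values of n at each step:
Initial: n = 4
After step 1: n = 3
After step 2: n = 3
After step 3: n = 15
After step 4: n = -15
After step 5: n = -14
Sum = 4 + 3 + 3 + 15 + -15 + -14 = -4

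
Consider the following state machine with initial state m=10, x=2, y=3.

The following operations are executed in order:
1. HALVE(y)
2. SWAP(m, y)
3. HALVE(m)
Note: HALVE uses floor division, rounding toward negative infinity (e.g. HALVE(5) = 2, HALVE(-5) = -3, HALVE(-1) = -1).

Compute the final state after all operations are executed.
{m: 0, x: 2, y: 10}

Step-by-step execution:
Initial: m=10, x=2, y=3
After step 1 (HALVE(y)): m=10, x=2, y=1
After step 2 (SWAP(m, y)): m=1, x=2, y=10
After step 3 (HALVE(m)): m=0, x=2, y=10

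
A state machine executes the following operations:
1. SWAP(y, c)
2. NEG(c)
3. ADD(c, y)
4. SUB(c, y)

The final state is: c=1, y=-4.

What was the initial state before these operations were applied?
c=-4, y=-1

Working backwards:
Final state: c=1, y=-4
Before step 4 (SUB(c, y)): c=-3, y=-4
Before step 3 (ADD(c, y)): c=1, y=-4
Before step 2 (NEG(c)): c=-1, y=-4
Before step 1 (SWAP(y, c)): c=-4, y=-1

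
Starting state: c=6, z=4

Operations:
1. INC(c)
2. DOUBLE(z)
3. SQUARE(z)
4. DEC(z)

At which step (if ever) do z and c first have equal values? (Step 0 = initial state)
Never

z and c never become equal during execution.

Comparing values at each step:
Initial: z=4, c=6
After step 1: z=4, c=7
After step 2: z=8, c=7
After step 3: z=64, c=7
After step 4: z=63, c=7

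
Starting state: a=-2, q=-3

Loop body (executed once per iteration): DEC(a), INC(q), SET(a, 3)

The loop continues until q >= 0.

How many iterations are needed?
3

Tracing iterations:
Initial: a=-2, q=-3
After iteration 1: a=3, q=-2
After iteration 2: a=3, q=-1
After iteration 3: a=3, q=0
q >= 0 now holds, so the loop exits after 3 iterations.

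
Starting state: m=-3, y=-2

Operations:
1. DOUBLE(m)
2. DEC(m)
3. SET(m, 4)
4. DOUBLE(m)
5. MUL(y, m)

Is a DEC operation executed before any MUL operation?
Yes

First DEC: step 2
First MUL: step 5
Since 2 < 5, DEC comes first.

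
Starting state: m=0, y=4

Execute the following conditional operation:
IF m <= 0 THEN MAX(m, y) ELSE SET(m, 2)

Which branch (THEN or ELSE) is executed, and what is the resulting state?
Branch: THEN, Final state: m=4, y=4

Evaluating condition: m <= 0
m = 0
Condition is True, so THEN branch executes
After MAX(m, y): m=4, y=4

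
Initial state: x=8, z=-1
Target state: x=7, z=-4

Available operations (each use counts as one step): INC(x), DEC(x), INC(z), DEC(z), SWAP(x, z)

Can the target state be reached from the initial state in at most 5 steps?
Yes

Path (4 steps): DEC(x) → DEC(z) → DEC(z) → DEC(z)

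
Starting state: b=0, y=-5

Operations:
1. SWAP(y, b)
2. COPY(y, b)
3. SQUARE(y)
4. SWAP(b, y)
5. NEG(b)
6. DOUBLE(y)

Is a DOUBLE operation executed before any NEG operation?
No

First DOUBLE: step 6
First NEG: step 5
Since 6 > 5, NEG comes first.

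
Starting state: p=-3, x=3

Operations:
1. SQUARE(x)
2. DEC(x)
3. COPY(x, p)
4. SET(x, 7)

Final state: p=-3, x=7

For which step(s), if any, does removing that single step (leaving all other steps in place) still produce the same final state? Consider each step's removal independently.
Step(s) 1, 2, 3

Testing removal of each single step:
Without step 1: final = p=-3, x=7 (same)
Without step 2: final = p=-3, x=7 (same)
Without step 3: final = p=-3, x=7 (same)
Without step 4: final = p=-3, x=-3 (different)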